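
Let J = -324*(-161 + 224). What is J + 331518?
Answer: 311106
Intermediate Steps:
J = -20412 (J = -324*63 = -20412)
J + 331518 = -20412 + 331518 = 311106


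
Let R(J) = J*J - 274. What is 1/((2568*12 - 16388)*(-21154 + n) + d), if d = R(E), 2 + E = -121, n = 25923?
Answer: 1/68821987 ≈ 1.4530e-8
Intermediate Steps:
E = -123 (E = -2 - 121 = -123)
R(J) = -274 + J² (R(J) = J² - 274 = -274 + J²)
d = 14855 (d = -274 + (-123)² = -274 + 15129 = 14855)
1/((2568*12 - 16388)*(-21154 + n) + d) = 1/((2568*12 - 16388)*(-21154 + 25923) + 14855) = 1/((30816 - 16388)*4769 + 14855) = 1/(14428*4769 + 14855) = 1/(68807132 + 14855) = 1/68821987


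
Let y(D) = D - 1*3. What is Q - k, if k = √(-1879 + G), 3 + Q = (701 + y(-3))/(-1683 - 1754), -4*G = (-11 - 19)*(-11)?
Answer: -11006/3437 - I*√7846/2 ≈ -3.2022 - 44.289*I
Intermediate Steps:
y(D) = -3 + D (y(D) = D - 3 = -3 + D)
G = -165/2 (G = -(-11 - 19)*(-11)/4 = -(-15)*(-11)/2 = -¼*330 = -165/2 ≈ -82.500)
Q = -11006/3437 (Q = -3 + (701 + (-3 - 3))/(-1683 - 1754) = -3 + (701 - 6)/(-3437) = -3 + 695*(-1/3437) = -3 - 695/3437 = -11006/3437 ≈ -3.2022)
k = I*√7846/2 (k = √(-1879 - 165/2) = √(-3923/2) = I*√7846/2 ≈ 44.289*I)
Q - k = -11006/3437 - I*√7846/2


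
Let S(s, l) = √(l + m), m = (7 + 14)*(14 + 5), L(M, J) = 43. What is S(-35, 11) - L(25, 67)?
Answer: -43 + √410 ≈ -22.752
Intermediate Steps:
m = 399 (m = 21*19 = 399)
S(s, l) = √(399 + l) (S(s, l) = √(l + 399) = √(399 + l))
S(-35, 11) - L(25, 67) = √(399 + 11) - 1*43 = √410 - 43 = -43 + √410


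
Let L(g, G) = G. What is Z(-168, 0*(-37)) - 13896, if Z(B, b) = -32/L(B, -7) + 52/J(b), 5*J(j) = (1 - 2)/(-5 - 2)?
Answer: -84500/7 ≈ -12071.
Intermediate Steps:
J(j) = 1/35 (J(j) = ((1 - 2)/(-5 - 2))/5 = (-1/(-7))/5 = (-1*(-⅐))/5 = (⅕)*(⅐) = 1/35)
Z(B, b) = 12772/7 (Z(B, b) = -32/(-7) + 52/(1/35) = -32*(-⅐) + 52*35 = 32/7 + 1820 = 12772/7)
Z(-168, 0*(-37)) - 13896 = 12772/7 - 13896 = -84500/7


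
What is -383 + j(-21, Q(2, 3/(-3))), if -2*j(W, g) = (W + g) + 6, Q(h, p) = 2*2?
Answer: -755/2 ≈ -377.50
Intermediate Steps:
Q(h, p) = 4
j(W, g) = -3 - W/2 - g/2 (j(W, g) = -((W + g) + 6)/2 = -(6 + W + g)/2 = -3 - W/2 - g/2)
-383 + j(-21, Q(2, 3/(-3))) = -383 + (-3 - ½*(-21) - ½*4) = -383 + (-3 + 21/2 - 2) = -383 + 11/2 = -755/2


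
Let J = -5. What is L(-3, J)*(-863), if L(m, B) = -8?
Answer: 6904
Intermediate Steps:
L(-3, J)*(-863) = -8*(-863) = 6904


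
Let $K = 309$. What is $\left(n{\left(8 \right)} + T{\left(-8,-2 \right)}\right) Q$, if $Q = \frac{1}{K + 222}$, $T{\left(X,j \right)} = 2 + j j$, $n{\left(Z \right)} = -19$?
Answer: $- \frac{13}{531} \approx -0.024482$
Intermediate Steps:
$T{\left(X,j \right)} = 2 + j^{2}$
$Q = \frac{1}{531}$ ($Q = \frac{1}{309 + 222} = \frac{1}{531} \approx 0.0018832$)
$\left(n{\left(8 \right)} + T{\left(-8,-2 \right)}\right) Q = \left(-19 + \left(2 + \left(-2\right)^{2}\right)\right) \frac{1}{531} = \left(-19 + \left(2 + 4\right)\right) \frac{1}{531} = \left(-19 + 6\right) \frac{1}{531} = \left(-13\right) \frac{1}{531} = - \frac{13}{531}$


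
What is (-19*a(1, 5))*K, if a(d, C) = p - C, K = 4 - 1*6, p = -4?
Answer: -342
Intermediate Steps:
K = -2 (K = 4 - 6 = -2)
a(d, C) = -4 - C
(-19*a(1, 5))*K = -19*(-4 - 1*5)*(-2) = -19*(-4 - 5)*(-2) = -19*(-9)*(-2) = 171*(-2) = -342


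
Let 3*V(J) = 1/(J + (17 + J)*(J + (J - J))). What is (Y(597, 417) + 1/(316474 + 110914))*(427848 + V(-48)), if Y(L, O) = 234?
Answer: 184846588231453273/1846316160 ≈ 1.0012e+8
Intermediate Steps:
V(J) = 1/(3*(J + J*(17 + J))) (V(J) = 1/(3*(J + (17 + J)*(J + (J - J)))) = 1/(3*(J + (17 + J)*(J + 0))) = 1/(3*(J + (17 + J)*J)) = 1/(3*(J + J*(17 + J))))
(Y(597, 417) + 1/(316474 + 110914))*(427848 + V(-48)) = (234 + 1/(316474 + 110914))*(427848 + (⅓)/(-48*(18 - 48))) = (234 + 1/427388)*(427848 + (⅓)*(-1/48)/(-30)) = (234 + 1/427388)*(427848 + (⅓)*(-1/48)*(-1/30)) = 100008793*(427848 + 1/4320)/427388 = (100008793/427388)*(1848303361/4320) = 184846588231453273/1846316160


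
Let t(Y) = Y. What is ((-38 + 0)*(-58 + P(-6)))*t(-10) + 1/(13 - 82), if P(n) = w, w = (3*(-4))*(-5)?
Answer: 52439/69 ≈ 759.99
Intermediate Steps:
w = 60 (w = -12*(-5) = 60)
P(n) = 60
((-38 + 0)*(-58 + P(-6)))*t(-10) + 1/(13 - 82) = ((-38 + 0)*(-58 + 60))*(-10) + 1/(13 - 82) = -38*2*(-10) + 1/(-69) = -76*(-10) - 1/69 = 760 - 1/69 = 52439/69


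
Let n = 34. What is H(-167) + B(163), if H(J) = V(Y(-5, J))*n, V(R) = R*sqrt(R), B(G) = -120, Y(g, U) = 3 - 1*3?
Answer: -120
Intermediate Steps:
Y(g, U) = 0 (Y(g, U) = 3 - 3 = 0)
V(R) = R**(3/2)
H(J) = 0 (H(J) = 0**(3/2)*34 = 0*34 = 0)
H(-167) + B(163) = 0 - 120 = -120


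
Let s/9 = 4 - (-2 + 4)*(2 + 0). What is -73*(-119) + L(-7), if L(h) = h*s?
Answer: 8687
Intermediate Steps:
s = 0 (s = 9*(4 - (-2 + 4)*(2 + 0)) = 9*(4 - 2*2) = 9*(4 - 1*4) = 9*(4 - 4) = 9*0 = 0)
L(h) = 0 (L(h) = h*0 = 0)
-73*(-119) + L(-7) = -73*(-119) + 0 = 8687 + 0 = 8687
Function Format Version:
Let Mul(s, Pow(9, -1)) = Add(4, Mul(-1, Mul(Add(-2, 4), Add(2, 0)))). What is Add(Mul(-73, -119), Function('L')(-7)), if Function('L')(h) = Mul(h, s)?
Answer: 8687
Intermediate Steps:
s = 0 (s = Mul(9, Add(4, Mul(-1, Mul(Add(-2, 4), Add(2, 0))))) = Mul(9, Add(4, Mul(-1, Mul(2, 2)))) = Mul(9, Add(4, Mul(-1, 4))) = Mul(9, Add(4, -4)) = Mul(9, 0) = 0)
Function('L')(h) = 0 (Function('L')(h) = Mul(h, 0) = 0)
Add(Mul(-73, -119), Function('L')(-7)) = Add(Mul(-73, -119), 0) = Add(8687, 0) = 8687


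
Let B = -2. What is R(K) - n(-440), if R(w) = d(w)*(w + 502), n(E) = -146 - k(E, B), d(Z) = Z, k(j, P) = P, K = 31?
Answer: 16667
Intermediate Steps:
n(E) = -144 (n(E) = -146 - 1*(-2) = -146 + 2 = -144)
R(w) = w*(502 + w) (R(w) = w*(w + 502) = w*(502 + w))
R(K) - n(-440) = 31*(502 + 31) - 1*(-144) = 31*533 + 144 = 16523 + 144 = 16667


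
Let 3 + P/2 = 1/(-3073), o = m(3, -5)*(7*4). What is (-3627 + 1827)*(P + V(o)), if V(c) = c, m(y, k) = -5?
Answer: 807588000/3073 ≈ 2.6280e+5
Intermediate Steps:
o = -140 (o = -35*4 = -5*28 = -140)
P = -18440/3073 (P = -6 + 2/(-3073) = -6 + 2*(-1/3073) = -6 - 2/3073 = -18440/3073 ≈ -6.0006)
(-3627 + 1827)*(P + V(o)) = (-3627 + 1827)*(-18440/3073 - 140) = -1800*(-448660/3073) = 807588000/3073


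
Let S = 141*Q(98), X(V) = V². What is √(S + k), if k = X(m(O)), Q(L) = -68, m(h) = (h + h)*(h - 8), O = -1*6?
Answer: 2*√4659 ≈ 136.51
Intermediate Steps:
O = -6
m(h) = 2*h*(-8 + h) (m(h) = (2*h)*(-8 + h) = 2*h*(-8 + h))
k = 28224 (k = (2*(-6)*(-8 - 6))² = (2*(-6)*(-14))² = 168² = 28224)
S = -9588 (S = 141*(-68) = -9588)
√(S + k) = √(-9588 + 28224) = √18636 = 2*√4659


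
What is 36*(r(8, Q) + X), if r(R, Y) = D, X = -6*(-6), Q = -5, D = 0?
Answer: 1296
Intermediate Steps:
X = 36
r(R, Y) = 0
36*(r(8, Q) + X) = 36*(0 + 36) = 36*36 = 1296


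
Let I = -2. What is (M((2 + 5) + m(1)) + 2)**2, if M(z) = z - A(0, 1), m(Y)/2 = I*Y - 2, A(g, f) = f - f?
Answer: 1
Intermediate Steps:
A(g, f) = 0
m(Y) = -4 - 4*Y (m(Y) = 2*(-2*Y - 2) = 2*(-2 - 2*Y) = -4 - 4*Y)
M(z) = z (M(z) = z - 1*0 = z + 0 = z)
(M((2 + 5) + m(1)) + 2)**2 = (((2 + 5) + (-4 - 4*1)) + 2)**2 = ((7 + (-4 - 4)) + 2)**2 = ((7 - 8) + 2)**2 = (-1 + 2)**2 = 1**2 = 1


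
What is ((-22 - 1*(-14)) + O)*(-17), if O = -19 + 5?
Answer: 374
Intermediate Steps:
O = -14
((-22 - 1*(-14)) + O)*(-17) = ((-22 - 1*(-14)) - 14)*(-17) = ((-22 + 14) - 14)*(-17) = (-8 - 14)*(-17) = -22*(-17) = 374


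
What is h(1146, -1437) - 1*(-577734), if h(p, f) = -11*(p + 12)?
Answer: 564996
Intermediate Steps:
h(p, f) = -132 - 11*p (h(p, f) = -11*(12 + p) = -132 - 11*p)
h(1146, -1437) - 1*(-577734) = (-132 - 11*1146) - 1*(-577734) = (-132 - 12606) + 577734 = -12738 + 577734 = 564996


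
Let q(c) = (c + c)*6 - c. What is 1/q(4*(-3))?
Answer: -1/132 ≈ -0.0075758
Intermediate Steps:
q(c) = 11*c (q(c) = (2*c)*6 - c = 12*c - c = 11*c)
1/q(4*(-3)) = 1/(11*(4*(-3))) = 1/(11*(-12)) = 1/(-132) = -1/132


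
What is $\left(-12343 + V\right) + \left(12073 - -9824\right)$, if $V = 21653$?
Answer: $31207$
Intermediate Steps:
$\left(-12343 + V\right) + \left(12073 - -9824\right) = \left(-12343 + 21653\right) + \left(12073 - -9824\right) = 9310 + \left(12073 + 9824\right) = 9310 + 21897 = 31207$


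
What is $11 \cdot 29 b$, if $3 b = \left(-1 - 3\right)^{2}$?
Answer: $\frac{5104}{3} \approx 1701.3$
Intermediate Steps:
$b = \frac{16}{3}$ ($b = \frac{\left(-1 - 3\right)^{2}}{3} = \frac{\left(-4\right)^{2}}{3} = \frac{1}{3} \cdot 16 = \frac{16}{3} \approx 5.3333$)
$11 \cdot 29 b = 11 \cdot 29 \cdot \frac{16}{3} = 319 \cdot \frac{16}{3} = \frac{5104}{3}$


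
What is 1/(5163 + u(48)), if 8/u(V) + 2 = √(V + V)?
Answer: 118753/613142375 - 8*√6/613142375 ≈ 0.00019365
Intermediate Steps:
u(V) = 8/(-2 + √2*√V) (u(V) = 8/(-2 + √(V + V)) = 8/(-2 + √(2*V)) = 8/(-2 + √2*√V))
1/(5163 + u(48)) = 1/(5163 + 8/(-2 + √2*√48)) = 1/(5163 + 8/(-2 + √2*(4*√3))) = 1/(5163 + 8/(-2 + 4*√6))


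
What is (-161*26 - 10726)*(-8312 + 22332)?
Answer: -209066240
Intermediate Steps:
(-161*26 - 10726)*(-8312 + 22332) = (-4186 - 10726)*14020 = -14912*14020 = -209066240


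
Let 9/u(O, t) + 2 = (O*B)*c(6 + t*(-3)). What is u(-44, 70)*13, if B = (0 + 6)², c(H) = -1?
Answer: 117/1582 ≈ 0.073957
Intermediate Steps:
B = 36 (B = 6² = 36)
u(O, t) = 9/(-2 - 36*O) (u(O, t) = 9/(-2 + (O*36)*(-1)) = 9/(-2 + (36*O)*(-1)) = 9/(-2 - 36*O))
u(-44, 70)*13 = (9/(2*(-1 - 18*(-44))))*13 = (9/(2*(-1 + 792)))*13 = ((9/2)/791)*13 = ((9/2)*(1/791))*13 = (9/1582)*13 = 117/1582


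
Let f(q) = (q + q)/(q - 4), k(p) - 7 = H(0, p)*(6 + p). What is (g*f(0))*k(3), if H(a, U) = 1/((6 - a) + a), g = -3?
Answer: 0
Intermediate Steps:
H(a, U) = ⅙ (H(a, U) = 1/6 = ⅙)
k(p) = 8 + p/6 (k(p) = 7 + (6 + p)/6 = 7 + (1 + p/6) = 8 + p/6)
f(q) = 2*q/(-4 + q) (f(q) = (2*q)/(-4 + q) = 2*q/(-4 + q))
(g*f(0))*k(3) = (-6*0/(-4 + 0))*(8 + (⅙)*3) = (-6*0/(-4))*(8 + ½) = -6*0*(-1)/4*(17/2) = -3*0*(17/2) = 0*(17/2) = 0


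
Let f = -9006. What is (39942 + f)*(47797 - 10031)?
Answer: 1168328976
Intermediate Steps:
(39942 + f)*(47797 - 10031) = (39942 - 9006)*(47797 - 10031) = 30936*37766 = 1168328976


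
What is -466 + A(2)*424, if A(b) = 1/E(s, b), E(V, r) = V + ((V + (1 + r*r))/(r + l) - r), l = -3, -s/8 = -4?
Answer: -3686/7 ≈ -526.57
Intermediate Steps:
s = 32 (s = -8*(-4) = 32)
E(V, r) = V - r + (1 + V + r²)/(-3 + r) (E(V, r) = V + ((V + (1 + r*r))/(r - 3) - r) = V + ((V + (1 + r²))/(-3 + r) - r) = V + ((1 + V + r²)/(-3 + r) - r) = V + (-r + (1 + V + r²)/(-3 + r)) = V - r + (1 + V + r²)/(-3 + r))
A(b) = (-3 + b)/(-63 + 35*b) (A(b) = 1/((1 - 2*32 + 3*b + 32*b)/(-3 + b)) = 1/((1 - 64 + 3*b + 32*b)/(-3 + b)) = 1/((-63 + 35*b)/(-3 + b)) = (-3 + b)/(-63 + 35*b))
-466 + A(2)*424 = -466 + ((-3 + 2)/(7*(-9 + 5*2)))*424 = -466 + ((⅐)*(-1)/(-9 + 10))*424 = -466 + ((⅐)*(-1)/1)*424 = -466 + ((⅐)*1*(-1))*424 = -466 - ⅐*424 = -466 - 424/7 = -3686/7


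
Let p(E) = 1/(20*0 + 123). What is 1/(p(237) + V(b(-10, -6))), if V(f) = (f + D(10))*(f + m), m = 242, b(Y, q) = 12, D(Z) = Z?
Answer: 123/687325 ≈ 0.00017895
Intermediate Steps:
p(E) = 1/123 (p(E) = 1/(0 + 123) = 1/123)
V(f) = (10 + f)*(242 + f) (V(f) = (f + 10)*(f + 242) = (10 + f)*(242 + f))
1/(p(237) + V(b(-10, -6))) = 1/(1/123 + (2420 + 12² + 252*12)) = 1/(1/123 + (2420 + 144 + 3024)) = 1/(1/123 + 5588) = 1/(687325/123) = 123/687325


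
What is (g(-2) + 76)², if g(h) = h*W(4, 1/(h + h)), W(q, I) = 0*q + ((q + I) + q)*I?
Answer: 408321/64 ≈ 6380.0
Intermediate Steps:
W(q, I) = I*(I + 2*q) (W(q, I) = 0 + ((I + q) + q)*I = 0 + (I + 2*q)*I = 0 + I*(I + 2*q) = I*(I + 2*q))
g(h) = 4 + 1/(4*h) (g(h) = h*((1/(h + h) + 2*4)/(h + h)) = h*((1/(2*h) + 8)/((2*h))) = h*((1/(2*h))*(1/(2*h) + 8)) = h*((1/(2*h))*(8 + 1/(2*h))) = h*((8 + 1/(2*h))/(2*h)) = 4 + 1/(4*h))
(g(-2) + 76)² = ((4 + (¼)/(-2)) + 76)² = ((4 + (¼)*(-½)) + 76)² = ((4 - ⅛) + 76)² = (31/8 + 76)² = (639/8)² = 408321/64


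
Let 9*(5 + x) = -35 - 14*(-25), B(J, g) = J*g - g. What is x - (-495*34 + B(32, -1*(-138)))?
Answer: 12582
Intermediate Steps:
B(J, g) = -g + J*g
x = 30 (x = -5 + (-35 - 14*(-25))/9 = -5 + (-35 + 350)/9 = -5 + (⅑)*315 = -5 + 35 = 30)
x - (-495*34 + B(32, -1*(-138))) = 30 - (-495*34 + (-1*(-138))*(-1 + 32)) = 30 - (-16830 + 138*31) = 30 - (-16830 + 4278) = 30 - 1*(-12552) = 30 + 12552 = 12582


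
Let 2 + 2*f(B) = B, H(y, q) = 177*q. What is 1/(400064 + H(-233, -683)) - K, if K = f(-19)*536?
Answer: 1571185645/279173 ≈ 5628.0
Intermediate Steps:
f(B) = -1 + B/2
K = -5628 (K = (-1 + (½)*(-19))*536 = (-1 - 19/2)*536 = -21/2*536 = -5628)
1/(400064 + H(-233, -683)) - K = 1/(400064 + 177*(-683)) - 1*(-5628) = 1/(400064 - 120891) + 5628 = 1/279173 + 5628 = 1571185645/279173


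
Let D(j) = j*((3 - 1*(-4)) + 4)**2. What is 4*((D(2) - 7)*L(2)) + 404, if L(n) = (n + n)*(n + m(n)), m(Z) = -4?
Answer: -7116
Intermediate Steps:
L(n) = 2*n*(-4 + n) (L(n) = (n + n)*(n - 4) = (2*n)*(-4 + n) = 2*n*(-4 + n))
D(j) = 121*j (D(j) = j*((3 + 4) + 4)**2 = j*(7 + 4)**2 = j*11**2 = j*121 = 121*j)
4*((D(2) - 7)*L(2)) + 404 = 4*((121*2 - 7)*(2*2*(-4 + 2))) + 404 = 4*((242 - 7)*(2*2*(-2))) + 404 = 4*(235*(-8)) + 404 = 4*(-1880) + 404 = -7520 + 404 = -7116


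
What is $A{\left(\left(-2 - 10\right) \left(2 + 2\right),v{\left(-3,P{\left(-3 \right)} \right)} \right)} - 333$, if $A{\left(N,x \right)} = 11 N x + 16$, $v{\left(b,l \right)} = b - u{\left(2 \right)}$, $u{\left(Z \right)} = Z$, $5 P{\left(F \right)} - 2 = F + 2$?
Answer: $2323$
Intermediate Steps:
$P{\left(F \right)} = \frac{4}{5} + \frac{F}{5}$ ($P{\left(F \right)} = \frac{2}{5} + \frac{F + 2}{5} = \frac{2}{5} + \frac{2 + F}{5} = \frac{2}{5} + \left(\frac{2}{5} + \frac{F}{5}\right) = \frac{4}{5} + \frac{F}{5}$)
$v{\left(b,l \right)} = -2 + b$ ($v{\left(b,l \right)} = b - 2 = -2 + b$)
$A{\left(N,x \right)} = 16 + 11 N x$ ($A{\left(N,x \right)} = 11 N x + 16 = 16 + 11 N x$)
$A{\left(\left(-2 - 10\right) \left(2 + 2\right),v{\left(-3,P{\left(-3 \right)} \right)} \right)} - 333 = \left(16 + 11 \left(-2 - 10\right) \left(2 + 2\right) \left(-2 - 3\right)\right) - 333 = \left(16 + 11 \left(\left(-12\right) 4\right) \left(-5\right)\right) - 333 = \left(16 + 11 \left(-48\right) \left(-5\right)\right) - 333 = \left(16 + 2640\right) - 333 = 2656 - 333 = 2323$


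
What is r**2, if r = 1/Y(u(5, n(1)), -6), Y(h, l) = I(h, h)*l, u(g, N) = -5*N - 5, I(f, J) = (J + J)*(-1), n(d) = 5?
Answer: 1/129600 ≈ 7.7161e-6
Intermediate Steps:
I(f, J) = -2*J (I(f, J) = (2*J)*(-1) = -2*J)
u(g, N) = -5 - 5*N
Y(h, l) = -2*h*l (Y(h, l) = (-2*h)*l = -2*h*l)
r = -1/360 (r = 1/(-2*(-5 - 5*5)*(-6)) = 1/(-2*(-5 - 25)*(-6)) = 1/(-2*(-30)*(-6)) = 1/(-360) = -1/360 ≈ -0.0027778)
r**2 = (-1/360)**2 = 1/129600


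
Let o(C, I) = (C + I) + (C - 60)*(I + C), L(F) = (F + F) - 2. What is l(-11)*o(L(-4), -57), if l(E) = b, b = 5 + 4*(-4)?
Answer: -50853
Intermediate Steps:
b = -11 (b = 5 - 16 = -11)
L(F) = -2 + 2*F (L(F) = 2*F - 2 = -2 + 2*F)
o(C, I) = C + I + (-60 + C)*(C + I) (o(C, I) = (C + I) + (-60 + C)*(C + I) = C + I + (-60 + C)*(C + I))
l(E) = -11
l(-11)*o(L(-4), -57) = -11*((-2 + 2*(-4))² - 59*(-2 + 2*(-4)) - 59*(-57) + (-2 + 2*(-4))*(-57)) = -11*((-2 - 8)² - 59*(-2 - 8) + 3363 + (-2 - 8)*(-57)) = -11*((-10)² - 59*(-10) + 3363 - 10*(-57)) = -11*(100 + 590 + 3363 + 570) = -11*4623 = -50853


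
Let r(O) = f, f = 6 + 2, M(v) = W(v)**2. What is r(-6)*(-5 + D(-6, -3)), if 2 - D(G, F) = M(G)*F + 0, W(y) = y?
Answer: 840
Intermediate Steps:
M(v) = v**2
f = 8
D(G, F) = 2 - F*G**2 (D(G, F) = 2 - (G**2*F + 0) = 2 - (F*G**2 + 0) = 2 - F*G**2)
r(O) = 8
r(-6)*(-5 + D(-6, -3)) = 8*(-5 + (2 - 1*(-3)*(-6)**2)) = 8*(-5 + (2 - 1*(-3)*36)) = 8*(-5 + (2 + 108)) = 8*(-5 + 110) = 8*105 = 840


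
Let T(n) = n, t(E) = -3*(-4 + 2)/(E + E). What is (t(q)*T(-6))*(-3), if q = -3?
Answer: -18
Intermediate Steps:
t(E) = 3/E (t(E) = -(-6)/(2*E) = -(-6)*1/(2*E) = -(-3)/E = 3/E)
(t(q)*T(-6))*(-3) = ((3/(-3))*(-6))*(-3) = ((3*(-⅓))*(-6))*(-3) = -1*(-6)*(-3) = 6*(-3) = -18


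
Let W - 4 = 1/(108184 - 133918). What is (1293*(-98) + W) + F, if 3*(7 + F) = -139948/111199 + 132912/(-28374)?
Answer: -1714822464400593329/13532483067114 ≈ -1.2672e+5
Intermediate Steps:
F = -14168155831/1577580213 (F = -7 + (-139948/111199 + 132912/(-28374))/3 = -7 + (-139948*1/111199 + 132912*(-1/28374))/3 = -7 + (-139948/111199 - 22152/4729)/3 = -7 + (⅓)*(-3125094340/525860071) = -7 - 3125094340/1577580213 = -14168155831/1577580213 ≈ -8.9809)
W = 102935/25734 (W = 4 + 1/(108184 - 133918) = 4 + 1/(-25734) = 4 - 1/25734 = 102935/25734 ≈ 4.0000)
(1293*(-98) + W) + F = (1293*(-98) + 102935/25734) - 14168155831/1577580213 = (-126714 + 102935/25734) - 14168155831/1577580213 = -3260755141/25734 - 14168155831/1577580213 = -1714822464400593329/13532483067114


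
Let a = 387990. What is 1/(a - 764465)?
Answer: -1/376475 ≈ -2.6562e-6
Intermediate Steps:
1/(a - 764465) = 1/(387990 - 764465) = 1/(-376475) = -1/376475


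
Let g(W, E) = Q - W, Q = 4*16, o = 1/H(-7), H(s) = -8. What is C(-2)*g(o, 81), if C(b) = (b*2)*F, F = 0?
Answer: 0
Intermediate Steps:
o = -1/8 (o = 1/(-8) = -1/8 ≈ -0.12500)
Q = 64
g(W, E) = 64 - W
C(b) = 0 (C(b) = (b*2)*0 = (2*b)*0 = 0)
C(-2)*g(o, 81) = 0*(64 - 1*(-1/8)) = 0*(64 + 1/8) = 0*(513/8) = 0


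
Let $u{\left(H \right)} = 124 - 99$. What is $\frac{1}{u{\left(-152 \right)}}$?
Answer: $\frac{1}{25} \approx 0.04$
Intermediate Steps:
$u{\left(H \right)} = 25$
$\frac{1}{u{\left(-152 \right)}} = \frac{1}{25}$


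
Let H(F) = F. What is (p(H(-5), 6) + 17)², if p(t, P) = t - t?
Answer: 289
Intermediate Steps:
p(t, P) = 0
(p(H(-5), 6) + 17)² = (0 + 17)² = 17² = 289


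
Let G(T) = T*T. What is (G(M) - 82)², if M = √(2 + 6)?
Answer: 5476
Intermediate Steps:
M = 2*√2 (M = √8 = 2*√2 ≈ 2.8284)
G(T) = T²
(G(M) - 82)² = ((2*√2)² - 82)² = (8 - 82)² = (-74)² = 5476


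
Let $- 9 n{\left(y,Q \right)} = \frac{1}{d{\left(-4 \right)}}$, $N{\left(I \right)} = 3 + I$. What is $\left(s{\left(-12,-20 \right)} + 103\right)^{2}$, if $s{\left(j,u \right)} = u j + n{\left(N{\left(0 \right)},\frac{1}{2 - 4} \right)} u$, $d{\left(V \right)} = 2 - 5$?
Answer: $\frac{85396081}{729} \approx 1.1714 \cdot 10^{5}$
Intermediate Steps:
$d{\left(V \right)} = -3$ ($d{\left(V \right)} = 2 - 5 = -3$)
$n{\left(y,Q \right)} = \frac{1}{27}$ ($n{\left(y,Q \right)} = - \frac{1}{9 \left(-3\right)} = \left(- \frac{1}{9}\right) \left(- \frac{1}{3}\right) = \frac{1}{27}$)
$s{\left(j,u \right)} = \frac{u}{27} + j u$ ($s{\left(j,u \right)} = u j + \frac{u}{27} = j u + \frac{u}{27} = \frac{u}{27} + j u$)
$\left(s{\left(-12,-20 \right)} + 103\right)^{2} = \left(- 20 \left(\frac{1}{27} - 12\right) + 103\right)^{2} = \left(\left(-20\right) \left(- \frac{323}{27}\right) + 103\right)^{2} = \left(\frac{6460}{27} + 103\right)^{2} = \left(\frac{9241}{27}\right)^{2} = \frac{85396081}{729}$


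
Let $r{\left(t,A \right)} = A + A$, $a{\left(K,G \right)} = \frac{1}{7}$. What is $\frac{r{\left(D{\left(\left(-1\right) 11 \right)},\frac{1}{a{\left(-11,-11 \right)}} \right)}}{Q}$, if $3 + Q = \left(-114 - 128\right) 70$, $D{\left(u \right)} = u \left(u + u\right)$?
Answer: $- \frac{14}{16943} \approx -0.0008263$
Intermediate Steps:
$a{\left(K,G \right)} = \frac{1}{7}$
$D{\left(u \right)} = 2 u^{2}$ ($D{\left(u \right)} = u 2 u = 2 u^{2}$)
$r{\left(t,A \right)} = 2 A$
$Q = -16943$ ($Q = -3 + \left(-114 - 128\right) 70 = -3 - 16940 = -16943$)
$\frac{r{\left(D{\left(\left(-1\right) 11 \right)},\frac{1}{a{\left(-11,-11 \right)}} \right)}}{Q} = \frac{2 \frac{1}{\frac{1}{7}}}{-16943} = 2 \cdot 7 \left(- \frac{1}{16943}\right) = 14 \left(- \frac{1}{16943}\right) = - \frac{14}{16943}$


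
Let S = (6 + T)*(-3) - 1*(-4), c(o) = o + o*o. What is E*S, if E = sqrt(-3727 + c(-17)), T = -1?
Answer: -11*I*sqrt(3455) ≈ -646.57*I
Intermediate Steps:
c(o) = o + o**2
S = -11 (S = (6 - 1)*(-3) - 1*(-4) = 5*(-3) + 4 = -15 + 4 = -11)
E = I*sqrt(3455) (E = sqrt(-3727 - 17*(1 - 17)) = sqrt(-3727 - 17*(-16)) = sqrt(-3727 + 272) = sqrt(-3455) = I*sqrt(3455) ≈ 58.779*I)
E*S = (I*sqrt(3455))*(-11) = -11*I*sqrt(3455)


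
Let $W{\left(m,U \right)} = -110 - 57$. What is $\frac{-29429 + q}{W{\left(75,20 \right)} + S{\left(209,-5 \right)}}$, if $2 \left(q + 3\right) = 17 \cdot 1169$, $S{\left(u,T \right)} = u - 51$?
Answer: $\frac{12997}{6} \approx 2166.2$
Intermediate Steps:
$W{\left(m,U \right)} = -167$
$S{\left(u,T \right)} = -51 + u$
$q = \frac{19867}{2}$ ($q = -3 + \frac{17 \cdot 1169}{2} = -3 + \frac{1}{2} \cdot 19873 = -3 + \frac{19873}{2} = \frac{19867}{2} \approx 9933.5$)
$\frac{-29429 + q}{W{\left(75,20 \right)} + S{\left(209,-5 \right)}} = \frac{-29429 + \frac{19867}{2}}{-167 + \left(-51 + 209\right)} = - \frac{38991}{2 \left(-167 + 158\right)} = - \frac{38991}{2 \left(-9\right)} = \left(- \frac{38991}{2}\right) \left(- \frac{1}{9}\right) = \frac{12997}{6}$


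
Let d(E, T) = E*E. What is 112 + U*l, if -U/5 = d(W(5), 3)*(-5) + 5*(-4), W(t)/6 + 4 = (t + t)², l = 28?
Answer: 232246112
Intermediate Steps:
W(t) = -24 + 24*t² (W(t) = -24 + 6*(t + t)² = -24 + 6*(2*t)² = -24 + 6*(4*t²) = -24 + 24*t²)
d(E, T) = E²
U = 8294500 (U = -5*((-24 + 24*5²)²*(-5) + 5*(-4)) = -5*((-24 + 24*25)²*(-5) - 20) = -5*((-24 + 600)²*(-5) - 20) = -5*(576²*(-5) - 20) = -5*(331776*(-5) - 20) = -5*(-1658880 - 20) = -5*(-1658900) = 8294500)
112 + U*l = 112 + 8294500*28 = 112 + 232246000 = 232246112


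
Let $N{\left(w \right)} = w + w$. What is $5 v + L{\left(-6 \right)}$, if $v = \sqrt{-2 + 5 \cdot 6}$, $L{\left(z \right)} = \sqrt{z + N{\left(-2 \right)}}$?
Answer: $10 \sqrt{7} + i \sqrt{10} \approx 26.458 + 3.1623 i$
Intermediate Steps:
$N{\left(w \right)} = 2 w$
$L{\left(z \right)} = \sqrt{-4 + z}$ ($L{\left(z \right)} = \sqrt{z + 2 \left(-2\right)} = \sqrt{z - 4} = \sqrt{-4 + z}$)
$v = 2 \sqrt{7}$ ($v = \sqrt{-2 + 30} = \sqrt{28} = 2 \sqrt{7} \approx 5.2915$)
$5 v + L{\left(-6 \right)} = 5 \cdot 2 \sqrt{7} + \sqrt{-4 - 6} = 10 \sqrt{7} + \sqrt{-10} = 10 \sqrt{7} + i \sqrt{10}$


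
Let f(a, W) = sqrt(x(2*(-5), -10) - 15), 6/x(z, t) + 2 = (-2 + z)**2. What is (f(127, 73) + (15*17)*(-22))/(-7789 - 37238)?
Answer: 1870/15009 - I*sqrt(8378)/1065639 ≈ 0.12459 - 8.5893e-5*I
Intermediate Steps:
x(z, t) = 6/(-2 + (-2 + z)**2)
f(a, W) = 3*I*sqrt(8378)/71 (f(a, W) = sqrt(6/(-2 + (-2 + 2*(-5))**2) - 15) = sqrt(6/(-2 + (-2 - 10)**2) - 15) = sqrt(6/(-2 + (-12)**2) - 15) = sqrt(6/(-2 + 144) - 15) = sqrt(6/142 - 15) = sqrt(6*(1/142) - 15) = sqrt(3/71 - 15) = sqrt(-1062/71) = 3*I*sqrt(8378)/71)
(f(127, 73) + (15*17)*(-22))/(-7789 - 37238) = (3*I*sqrt(8378)/71 + (15*17)*(-22))/(-7789 - 37238) = (3*I*sqrt(8378)/71 + 255*(-22))/(-45027) = (3*I*sqrt(8378)/71 - 5610)*(-1/45027) = (-5610 + 3*I*sqrt(8378)/71)*(-1/45027) = 1870/15009 - I*sqrt(8378)/1065639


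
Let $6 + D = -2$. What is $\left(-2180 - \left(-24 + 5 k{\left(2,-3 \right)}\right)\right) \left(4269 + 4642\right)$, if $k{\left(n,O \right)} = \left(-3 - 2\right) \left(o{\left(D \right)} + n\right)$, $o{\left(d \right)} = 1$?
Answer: $-18543791$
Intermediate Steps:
$D = -8$ ($D = -6 - 2 = -8$)
$k{\left(n,O \right)} = -5 - 5 n$ ($k{\left(n,O \right)} = \left(-3 - 2\right) \left(1 + n\right) = - 5 \left(1 + n\right) = -5 - 5 n$)
$\left(-2180 - \left(-24 + 5 k{\left(2,-3 \right)}\right)\right) \left(4269 + 4642\right) = \left(-2180 - \left(-24 + 5 \left(-5 - 10\right)\right)\right) \left(4269 + 4642\right) = \left(-2180 - \left(-24 + 5 \left(-5 - 10\right)\right)\right) 8911 = \left(-2180 + \left(\left(-5\right) \left(-15\right) + 24\right)\right) 8911 = \left(-2180 + \left(75 + 24\right)\right) 8911 = \left(-2180 + 99\right) 8911 = \left(-2081\right) 8911 = -18543791$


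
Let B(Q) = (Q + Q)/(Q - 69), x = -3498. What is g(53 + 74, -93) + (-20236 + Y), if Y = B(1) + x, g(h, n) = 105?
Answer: -803387/34 ≈ -23629.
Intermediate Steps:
B(Q) = 2*Q/(-69 + Q) (B(Q) = (2*Q)/(-69 + Q) = 2*Q/(-69 + Q))
Y = -118933/34 (Y = 2*1/(-69 + 1) - 3498 = 2*1/(-68) - 3498 = 2*1*(-1/68) - 3498 = -1/34 - 3498 = -118933/34 ≈ -3498.0)
g(53 + 74, -93) + (-20236 + Y) = 105 + (-20236 - 118933/34) = 105 - 806957/34 = -803387/34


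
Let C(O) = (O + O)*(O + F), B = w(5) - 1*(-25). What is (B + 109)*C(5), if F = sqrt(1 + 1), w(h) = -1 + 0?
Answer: 6650 + 1330*sqrt(2) ≈ 8530.9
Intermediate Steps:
w(h) = -1
F = sqrt(2) ≈ 1.4142
B = 24 (B = -1 - 1*(-25) = -1 + 25 = 24)
C(O) = 2*O*(O + sqrt(2)) (C(O) = (O + O)*(O + sqrt(2)) = (2*O)*(O + sqrt(2)) = 2*O*(O + sqrt(2)))
(B + 109)*C(5) = (24 + 109)*(2*5*(5 + sqrt(2))) = 133*(50 + 10*sqrt(2)) = 6650 + 1330*sqrt(2)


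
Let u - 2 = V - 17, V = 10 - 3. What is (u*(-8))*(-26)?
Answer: -1664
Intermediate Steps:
V = 7
u = -8 (u = 2 + (7 - 17) = 2 - 10 = -8)
(u*(-8))*(-26) = -8*(-8)*(-26) = 64*(-26) = -1664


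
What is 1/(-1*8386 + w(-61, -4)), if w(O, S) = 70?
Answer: -1/8316 ≈ -0.00012025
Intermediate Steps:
1/(-1*8386 + w(-61, -4)) = 1/(-1*8386 + 70) = 1/(-8386 + 70) = 1/(-8316) = -1/8316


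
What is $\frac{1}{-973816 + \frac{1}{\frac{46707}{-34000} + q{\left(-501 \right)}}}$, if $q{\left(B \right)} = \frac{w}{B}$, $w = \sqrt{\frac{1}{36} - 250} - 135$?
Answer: $\frac{- 17000 \sqrt{8999} + 56430621 i}{8 \left(- 6869136590217 i + 2069359000 \sqrt{8999}\right)} \approx -1.0269 \cdot 10^{-6} - 2.7256 \cdot 10^{-14} i$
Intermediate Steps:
$w = -135 + \frac{i \sqrt{8999}}{6}$ ($w = \sqrt{\frac{1}{36} - 250} - 135 = \sqrt{- \frac{8999}{36}} - 135 = \frac{i \sqrt{8999}}{6} - 135 = -135 + \frac{i \sqrt{8999}}{6} \approx -135.0 + 15.811 i$)
$q{\left(B \right)} = \frac{-135 + \frac{i \sqrt{8999}}{6}}{B}$
$\frac{1}{-973816 + \frac{1}{\frac{46707}{-34000} + q{\left(-501 \right)}}} = \frac{1}{-973816 + \frac{1}{\frac{46707}{-34000} + \frac{-810 + i \sqrt{8999}}{6 \left(-501\right)}}} = \frac{1}{-973816 + \frac{1}{46707 \left(- \frac{1}{34000}\right) + \frac{1}{6} \left(- \frac{1}{501}\right) \left(-810 + i \sqrt{8999}\right)}} = \frac{1}{-973816 + \frac{1}{- \frac{46707}{34000} + \left(\frac{45}{167} - \frac{i \sqrt{8999}}{3006}\right)}} = \frac{1}{-973816 + \frac{1}{- \frac{6270069}{5678000} - \frac{i \sqrt{8999}}{3006}}}$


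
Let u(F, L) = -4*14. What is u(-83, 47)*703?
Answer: -39368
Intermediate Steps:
u(F, L) = -56
u(-83, 47)*703 = -56*703 = -39368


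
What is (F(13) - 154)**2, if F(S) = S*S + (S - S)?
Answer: 225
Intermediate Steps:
F(S) = S**2 (F(S) = S**2 + 0 = S**2)
(F(13) - 154)**2 = (13**2 - 154)**2 = (169 - 154)**2 = 15**2 = 225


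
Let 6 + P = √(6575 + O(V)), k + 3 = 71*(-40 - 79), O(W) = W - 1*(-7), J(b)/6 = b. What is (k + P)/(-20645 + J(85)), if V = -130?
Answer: 8458/20135 - 2*√1613/20135 ≈ 0.41608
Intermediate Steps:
J(b) = 6*b
O(W) = 7 + W (O(W) = W + 7 = 7 + W)
k = -8452 (k = -3 + 71*(-40 - 79) = -3 + 71*(-119) = -3 - 8449 = -8452)
P = -6 + 2*√1613 (P = -6 + √(6575 + (7 - 130)) = -6 + √(6575 - 123) = -6 + √6452 = -6 + 2*√1613 ≈ 74.324)
(k + P)/(-20645 + J(85)) = (-8452 + (-6 + 2*√1613))/(-20645 + 6*85) = (-8458 + 2*√1613)/(-20645 + 510) = (-8458 + 2*√1613)/(-20135) = (-8458 + 2*√1613)*(-1/20135) = 8458/20135 - 2*√1613/20135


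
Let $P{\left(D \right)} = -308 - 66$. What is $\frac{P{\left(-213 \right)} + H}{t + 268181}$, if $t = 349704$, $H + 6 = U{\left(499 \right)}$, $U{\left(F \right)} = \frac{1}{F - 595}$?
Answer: $- \frac{191}{310560} \approx -0.00061502$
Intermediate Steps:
$U{\left(F \right)} = \frac{1}{-595 + F}$
$H = - \frac{577}{96}$ ($H = -6 + \frac{1}{-595 + 499} = -6 + \frac{1}{-96} = -6 - \frac{1}{96} = - \frac{577}{96} \approx -6.0104$)
$P{\left(D \right)} = -374$ ($P{\left(D \right)} = -308 - 66 = -374$)
$\frac{P{\left(-213 \right)} + H}{t + 268181} = \frac{-374 - \frac{577}{96}}{349704 + 268181} = - \frac{36481}{96 \cdot 617885} = \left(- \frac{36481}{96}\right) \frac{1}{617885} = - \frac{191}{310560}$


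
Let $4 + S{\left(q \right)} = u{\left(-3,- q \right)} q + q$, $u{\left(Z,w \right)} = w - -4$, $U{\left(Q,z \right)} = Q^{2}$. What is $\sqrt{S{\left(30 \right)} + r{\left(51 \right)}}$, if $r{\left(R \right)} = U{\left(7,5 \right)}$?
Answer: $i \sqrt{705} \approx 26.552 i$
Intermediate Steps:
$r{\left(R \right)} = 49$ ($r{\left(R \right)} = 7^{2} = 49$)
$u{\left(Z,w \right)} = 4 + w$ ($u{\left(Z,w \right)} = w + 4 = 4 + w$)
$S{\left(q \right)} = -4 + q + q \left(4 - q\right)$ ($S{\left(q \right)} = -4 + \left(\left(4 - q\right) q + q\right) = -4 + \left(q \left(4 - q\right) + q\right) = -4 + \left(q + q \left(4 - q\right)\right) = -4 + q + q \left(4 - q\right)$)
$\sqrt{S{\left(30 \right)} + r{\left(51 \right)}} = \sqrt{\left(-4 + 30 - 30 \left(-4 + 30\right)\right) + 49} = \sqrt{\left(-4 + 30 - 30 \cdot 26\right) + 49} = \sqrt{\left(-4 + 30 - 780\right) + 49} = \sqrt{-754 + 49} = \sqrt{-705} = i \sqrt{705}$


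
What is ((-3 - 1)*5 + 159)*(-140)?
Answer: -19460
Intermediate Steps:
((-3 - 1)*5 + 159)*(-140) = (-4*5 + 159)*(-140) = (-20 + 159)*(-140) = 139*(-140) = -19460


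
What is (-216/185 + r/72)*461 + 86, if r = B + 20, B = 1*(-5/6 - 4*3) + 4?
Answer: -30429617/79920 ≈ -380.75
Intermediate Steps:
B = -53/6 (B = 1*(-5*1/6 - 12) + 4 = 1*(-5/6 - 12) + 4 = 1*(-77/6) + 4 = -77/6 + 4 = -53/6 ≈ -8.8333)
r = 67/6 (r = -53/6 + 20 = 67/6 ≈ 11.167)
(-216/185 + r/72)*461 + 86 = (-216/185 + (67/6)/72)*461 + 86 = (-216*1/185 + (67/6)*(1/72))*461 + 86 = (-216/185 + 67/432)*461 + 86 = -80917/79920*461 + 86 = -37302737/79920 + 86 = -30429617/79920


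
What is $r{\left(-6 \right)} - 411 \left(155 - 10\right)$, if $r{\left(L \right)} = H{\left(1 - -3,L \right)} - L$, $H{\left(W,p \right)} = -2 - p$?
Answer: $-59585$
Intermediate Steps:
$r{\left(L \right)} = -2 - 2 L$ ($r{\left(L \right)} = \left(-2 - L\right) - L = -2 - 2 L$)
$r{\left(-6 \right)} - 411 \left(155 - 10\right) = \left(-2 - -12\right) - 411 \left(155 - 10\right) = \left(-2 + 12\right) - 411 \left(155 - 10\right) = 10 - 59595 = -59585$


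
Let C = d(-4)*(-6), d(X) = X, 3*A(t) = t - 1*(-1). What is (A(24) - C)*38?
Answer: -1786/3 ≈ -595.33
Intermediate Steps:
A(t) = ⅓ + t/3 (A(t) = (t - 1*(-1))/3 = (t + 1)/3 = (1 + t)/3 = ⅓ + t/3)
C = 24 (C = -4*(-6) = 24)
(A(24) - C)*38 = ((⅓ + (⅓)*24) - 1*24)*38 = ((⅓ + 8) - 24)*38 = (25/3 - 24)*38 = -47/3*38 = -1786/3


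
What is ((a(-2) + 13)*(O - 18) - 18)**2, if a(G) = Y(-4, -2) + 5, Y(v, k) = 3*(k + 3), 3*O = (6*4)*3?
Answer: 11664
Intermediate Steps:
O = 24 (O = ((6*4)*3)/3 = (24*3)/3 = (1/3)*72 = 24)
Y(v, k) = 9 + 3*k (Y(v, k) = 3*(3 + k) = 9 + 3*k)
a(G) = 8 (a(G) = (9 + 3*(-2)) + 5 = (9 - 6) + 5 = 3 + 5 = 8)
((a(-2) + 13)*(O - 18) - 18)**2 = ((8 + 13)*(24 - 18) - 18)**2 = (21*6 - 18)**2 = (126 - 18)**2 = 108**2 = 11664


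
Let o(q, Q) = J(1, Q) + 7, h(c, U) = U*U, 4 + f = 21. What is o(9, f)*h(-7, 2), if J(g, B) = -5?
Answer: 8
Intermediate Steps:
f = 17 (f = -4 + 21 = 17)
h(c, U) = U²
o(q, Q) = 2 (o(q, Q) = -5 + 7 = 2)
o(9, f)*h(-7, 2) = 2*2² = 2*4 = 8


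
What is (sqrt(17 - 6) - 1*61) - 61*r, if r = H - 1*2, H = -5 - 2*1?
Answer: 488 + sqrt(11) ≈ 491.32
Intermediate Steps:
H = -7 (H = -5 - 2 = -7)
r = -9 (r = -7 - 1*2 = -7 - 2 = -9)
(sqrt(17 - 6) - 1*61) - 61*r = (sqrt(17 - 6) - 1*61) - 61*(-9) = (sqrt(11) - 61) + 549 = (-61 + sqrt(11)) + 549 = 488 + sqrt(11)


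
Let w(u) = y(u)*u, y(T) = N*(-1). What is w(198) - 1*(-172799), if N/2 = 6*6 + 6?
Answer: 156167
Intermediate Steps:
N = 84 (N = 2*(6*6 + 6) = 2*(36 + 6) = 2*42 = 84)
y(T) = -84 (y(T) = 84*(-1) = -84)
w(u) = -84*u
w(198) - 1*(-172799) = -84*198 - 1*(-172799) = -16632 + 172799 = 156167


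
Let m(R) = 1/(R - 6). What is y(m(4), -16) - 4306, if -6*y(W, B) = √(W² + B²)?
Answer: -4306 - 5*√41/12 ≈ -4308.7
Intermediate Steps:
m(R) = 1/(-6 + R)
y(W, B) = -√(B² + W²)/6 (y(W, B) = -√(W² + B²)/6 = -√(B² + W²)/6)
y(m(4), -16) - 4306 = -√((-16)² + (1/(-6 + 4))²)/6 - 4306 = -√(256 + (1/(-2))²)/6 - 4306 = -√(256 + (-½)²)/6 - 4306 = -√(256 + ¼)/6 - 4306 = -5*√41/12 - 4306 = -4306 - 5*√41/12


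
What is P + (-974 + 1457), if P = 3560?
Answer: 4043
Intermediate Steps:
P + (-974 + 1457) = 3560 + (-974 + 1457) = 3560 + 483 = 4043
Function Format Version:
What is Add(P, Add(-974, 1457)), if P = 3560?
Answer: 4043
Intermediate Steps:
Add(P, Add(-974, 1457)) = Add(3560, Add(-974, 1457)) = Add(3560, 483) = 4043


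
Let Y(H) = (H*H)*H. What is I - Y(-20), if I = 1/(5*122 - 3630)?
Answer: 24159999/3020 ≈ 8000.0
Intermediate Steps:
I = -1/3020 (I = 1/(610 - 3630) = 1/(-3020) = -1/3020 ≈ -0.00033113)
Y(H) = H³ (Y(H) = H²*H = H³)
I - Y(-20) = -1/3020 - 1*(-20)³ = -1/3020 - 1*(-8000) = -1/3020 + 8000 = 24159999/3020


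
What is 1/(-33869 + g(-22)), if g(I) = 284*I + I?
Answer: -1/40139 ≈ -2.4913e-5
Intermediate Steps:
g(I) = 285*I
1/(-33869 + g(-22)) = 1/(-33869 + 285*(-22)) = 1/(-33869 - 6270) = 1/(-40139) = -1/40139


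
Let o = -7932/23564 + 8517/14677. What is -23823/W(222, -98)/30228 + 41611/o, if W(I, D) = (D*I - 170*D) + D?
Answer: 47072209407675430171/275662221389016 ≈ 1.7076e+5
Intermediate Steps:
o = 21069156/86462207 (o = -7932*1/23564 + 8517*(1/14677) = -1983/5891 + 8517/14677 = 21069156/86462207 ≈ 0.24368)
W(I, D) = -169*D + D*I (W(I, D) = (-170*D + D*I) + D = -169*D + D*I)
-23823/W(222, -98)/30228 + 41611/o = -23823*(-1/(98*(-169 + 222)))/30228 + 41611/(21069156/86462207) = -23823/((-98*53))*(1/30228) + 41611*(86462207/21069156) = -23823/(-5194)*(1/30228) + 3597778895477/21069156 = -23823*(-1/5194)*(1/30228) + 3597778895477/21069156 = (23823/5194)*(1/30228) + 3597778895477/21069156 = 7941/52334744 + 3597778895477/21069156 = 47072209407675430171/275662221389016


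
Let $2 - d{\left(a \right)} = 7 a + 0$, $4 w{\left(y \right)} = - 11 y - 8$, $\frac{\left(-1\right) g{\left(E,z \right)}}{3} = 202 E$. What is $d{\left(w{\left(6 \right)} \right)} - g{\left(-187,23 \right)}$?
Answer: $- \frac{226381}{2} \approx -1.1319 \cdot 10^{5}$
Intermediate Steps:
$g{\left(E,z \right)} = - 606 E$ ($g{\left(E,z \right)} = - 3 \cdot 202 E = - 606 E$)
$w{\left(y \right)} = -2 - \frac{11 y}{4}$ ($w{\left(y \right)} = \frac{- 11 y - 8}{4} = \frac{-8 - 11 y}{4} = -2 - \frac{11 y}{4}$)
$d{\left(a \right)} = 2 - 7 a$ ($d{\left(a \right)} = 2 - \left(7 a + 0\right) = 2 - 7 a$)
$d{\left(w{\left(6 \right)} \right)} - g{\left(-187,23 \right)} = \left(2 - 7 \left(-2 - \frac{33}{2}\right)\right) - \left(-606\right) \left(-187\right) = \left(2 - 7 \left(-2 - \frac{33}{2}\right)\right) - 113322 = \left(2 - - \frac{259}{2}\right) - 113322 = \left(2 + \frac{259}{2}\right) - 113322 = \frac{263}{2} - 113322 = - \frac{226381}{2}$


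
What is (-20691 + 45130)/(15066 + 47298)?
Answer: 24439/62364 ≈ 0.39188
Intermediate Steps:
(-20691 + 45130)/(15066 + 47298) = 24439/62364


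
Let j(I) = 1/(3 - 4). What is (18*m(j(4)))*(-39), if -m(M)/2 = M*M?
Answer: 1404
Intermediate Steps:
j(I) = -1 (j(I) = 1/(-1) = -1)
m(M) = -2*M**2 (m(M) = -2*M*M = -2*M**2)
(18*m(j(4)))*(-39) = (18*(-2*(-1)**2))*(-39) = (18*(-2*1))*(-39) = (18*(-2))*(-39) = -36*(-39) = 1404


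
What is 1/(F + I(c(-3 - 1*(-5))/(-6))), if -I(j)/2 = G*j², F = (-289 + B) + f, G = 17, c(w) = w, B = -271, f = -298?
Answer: -9/7756 ≈ -0.0011604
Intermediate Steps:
F = -858 (F = (-289 - 271) - 298 = -560 - 298 = -858)
I(j) = -34*j²
1/(F + I(c(-3 - 1*(-5))/(-6))) = 1/(-858 - 34*(-3 - 1*(-5))²/36) = 1/(-858 - 34*(-3 + 5)²/36) = 1/(-858 - 34*(2*(-⅙))²) = 1/(-858 - 34*(-⅓)²) = 1/(-858 - 34*⅑) = 1/(-858 - 34/9) = 1/(-7756/9) = -9/7756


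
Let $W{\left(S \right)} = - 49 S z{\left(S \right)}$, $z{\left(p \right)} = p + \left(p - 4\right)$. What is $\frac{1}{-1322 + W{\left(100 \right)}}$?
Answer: $- \frac{1}{961722} \approx -1.0398 \cdot 10^{-6}$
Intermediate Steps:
$z{\left(p \right)} = -4 + 2 p$ ($z{\left(p \right)} = p + \left(-4 + p\right) = -4 + 2 p$)
$W{\left(S \right)} = - 49 S \left(-4 + 2 S\right)$
$\frac{1}{-1322 + W{\left(100 \right)}} = \frac{1}{-1322 + 98 \cdot 100 \left(2 - 100\right)} = \frac{1}{-1322 + 98 \cdot 100 \left(-98\right)} = \frac{1}{-1322 - 960400} = \frac{1}{-961722} = - \frac{1}{961722}$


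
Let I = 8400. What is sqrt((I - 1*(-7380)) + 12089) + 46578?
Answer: 46578 + 31*sqrt(29) ≈ 46745.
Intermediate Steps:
sqrt((I - 1*(-7380)) + 12089) + 46578 = sqrt((8400 - 1*(-7380)) + 12089) + 46578 = sqrt((8400 + 7380) + 12089) + 46578 = sqrt(15780 + 12089) + 46578 = sqrt(27869) + 46578 = 31*sqrt(29) + 46578 = 46578 + 31*sqrt(29)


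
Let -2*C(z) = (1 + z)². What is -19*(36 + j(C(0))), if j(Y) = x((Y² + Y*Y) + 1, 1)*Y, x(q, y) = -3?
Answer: -1425/2 ≈ -712.50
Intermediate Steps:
C(z) = -(1 + z)²/2
j(Y) = -3*Y
-19*(36 + j(C(0))) = -19*(36 - (-3)*(1 + 0)²/2) = -19*(36 - (-3)*1²/2) = -19*(36 - (-3)/2) = -19*(36 - 3*(-½)) = -19*(36 + 3/2) = -19*75/2 = -1425/2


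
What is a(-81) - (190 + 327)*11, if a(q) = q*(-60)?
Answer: -827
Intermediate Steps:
a(q) = -60*q
a(-81) - (190 + 327)*11 = -60*(-81) - (190 + 327)*11 = 4860 - 517*11 = 4860 - 1*5687 = 4860 - 5687 = -827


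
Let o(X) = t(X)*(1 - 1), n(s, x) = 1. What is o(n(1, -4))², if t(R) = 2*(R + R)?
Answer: 0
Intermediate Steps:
t(R) = 4*R (t(R) = 2*(2*R) = 4*R)
o(X) = 0 (o(X) = (4*X)*(1 - 1) = (4*X)*0 = 0)
o(n(1, -4))² = 0² = 0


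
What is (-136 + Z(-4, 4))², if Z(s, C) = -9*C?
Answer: 29584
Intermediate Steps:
(-136 + Z(-4, 4))² = (-136 - 9*4)² = (-136 - 36)² = (-172)² = 29584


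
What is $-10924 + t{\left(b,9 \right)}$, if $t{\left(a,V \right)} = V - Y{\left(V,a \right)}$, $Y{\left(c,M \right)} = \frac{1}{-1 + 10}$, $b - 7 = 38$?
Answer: $- \frac{98236}{9} \approx -10915.0$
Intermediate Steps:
$b = 45$ ($b = 7 + 38 = 45$)
$Y{\left(c,M \right)} = \frac{1}{9}$
$t{\left(a,V \right)} = - \frac{1}{9} + V$ ($t{\left(a,V \right)} = V - \frac{1}{9} = - \frac{1}{9} + V$)
$-10924 + t{\left(b,9 \right)} = -10924 + \left(- \frac{1}{9} + 9\right) = -10924 + \frac{80}{9} = - \frac{98236}{9}$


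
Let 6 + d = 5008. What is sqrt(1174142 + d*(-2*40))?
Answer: 3*sqrt(85998) ≈ 879.76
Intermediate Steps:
d = 5002 (d = -6 + 5008 = 5002)
sqrt(1174142 + d*(-2*40)) = sqrt(1174142 + 5002*(-2*40)) = sqrt(1174142 + 5002*(-80)) = sqrt(1174142 - 400160) = sqrt(773982) = 3*sqrt(85998)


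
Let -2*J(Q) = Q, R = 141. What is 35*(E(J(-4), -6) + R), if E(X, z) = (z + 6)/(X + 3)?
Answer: 4935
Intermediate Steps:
J(Q) = -Q/2
E(X, z) = (6 + z)/(3 + X)
35*(E(J(-4), -6) + R) = 35*((6 - 6)/(3 - ½*(-4)) + 141) = 35*(0/(3 + 2) + 141) = 35*(0/5 + 141) = 35*((⅕)*0 + 141) = 35*(0 + 141) = 35*141 = 4935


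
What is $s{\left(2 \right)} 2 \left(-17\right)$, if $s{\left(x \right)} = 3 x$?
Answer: $-204$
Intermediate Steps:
$s{\left(2 \right)} 2 \left(-17\right) = 3 \cdot 2 \cdot 2 \left(-17\right) = 6 \cdot 2 \left(-17\right) = 12 \left(-17\right) = -204$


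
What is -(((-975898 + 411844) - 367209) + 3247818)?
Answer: -2316555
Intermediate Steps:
-(((-975898 + 411844) - 367209) + 3247818) = -((-564054 - 367209) + 3247818) = -(-931263 + 3247818) = -1*2316555 = -2316555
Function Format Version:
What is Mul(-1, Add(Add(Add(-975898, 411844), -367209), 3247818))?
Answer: -2316555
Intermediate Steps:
Mul(-1, Add(Add(Add(-975898, 411844), -367209), 3247818)) = Mul(-1, Add(Add(-564054, -367209), 3247818)) = Mul(-1, Add(-931263, 3247818)) = Mul(-1, 2316555) = -2316555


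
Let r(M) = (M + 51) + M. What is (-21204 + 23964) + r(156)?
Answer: 3123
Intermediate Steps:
r(M) = 51 + 2*M (r(M) = (51 + M) + M = 51 + 2*M)
(-21204 + 23964) + r(156) = (-21204 + 23964) + (51 + 2*156) = 2760 + (51 + 312) = 2760 + 363 = 3123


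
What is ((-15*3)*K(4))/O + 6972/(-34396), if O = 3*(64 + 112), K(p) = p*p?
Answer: -148158/94589 ≈ -1.5663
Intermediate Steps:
K(p) = p²
O = 528 (O = 3*176 = 528)
((-15*3)*K(4))/O + 6972/(-34396) = (-15*3*4²)/528 + 6972/(-34396) = -45*16*(1/528) + 6972*(-1/34396) = -720*1/528 - 1743/8599 = -15/11 - 1743/8599 = -148158/94589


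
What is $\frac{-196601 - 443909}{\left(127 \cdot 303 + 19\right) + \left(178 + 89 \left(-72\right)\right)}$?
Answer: $- \frac{64051}{3227} \approx -19.848$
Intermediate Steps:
$\frac{-196601 - 443909}{\left(127 \cdot 303 + 19\right) + \left(178 + 89 \left(-72\right)\right)} = - \frac{640510}{\left(38481 + 19\right) + \left(178 - 6408\right)} = - \frac{640510}{38500 - 6230} = - \frac{640510}{32270} = \left(-640510\right) \frac{1}{32270} = - \frac{64051}{3227}$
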